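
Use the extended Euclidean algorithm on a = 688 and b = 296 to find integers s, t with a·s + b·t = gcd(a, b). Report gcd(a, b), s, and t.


Euclidean algorithm on (688, 296) — divide until remainder is 0:
  688 = 2 · 296 + 96
  296 = 3 · 96 + 8
  96 = 12 · 8 + 0
gcd(688, 296) = 8.
Track Bezout coefficients alongside the remainders: start with r₀ = 688 = a·1 + b·0 (s = 1, t = 0) and r₁ = 296 = a·0 + b·1 (s = 0, t = 1); each new remainder r_{k+1} = r_{k-1} − q_k·r_k inherits s_{k+1} = s_{k-1} − q_k·s_k, t_{k+1} = t_{k-1} − q_k·t_k, so r_k = a·s_k + b·t_k at every step:
  q = 2: r = 96, s = 1 − 2·0 = 1, t = 0 − 2·1 = -2  (check: 688·1 + 296·(-2) = 96)
  q = 3: r = 8, s = 0 − 3·1 = -3, t = 1 − 3·(-2) = 7  (check: 688·(-3) + 296·7 = 8)
The row with r = 8 (the gcd) gives the Bezout coefficients s = -3, t = 7.
Result: 688 · (-3) + 296 · (7) = 8.

gcd(688, 296) = 8; s = -3, t = 7 (check: 688·(-3) + 296·7 = 8).


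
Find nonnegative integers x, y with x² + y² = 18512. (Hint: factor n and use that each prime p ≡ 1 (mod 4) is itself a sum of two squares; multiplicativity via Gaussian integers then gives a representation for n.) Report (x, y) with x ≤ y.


Step 1: Factor n = 18512 = 2^4 · 13 · 89.
Step 2: Check the mod-4 condition on each prime factor: 2 = 2 (special); 13 ≡ 1 (mod 4), exponent 1; 89 ≡ 1 (mod 4), exponent 1.
All primes ≡ 3 (mod 4) appear to even exponent (or don't appear), so by the two-squares theorem n IS expressible as a sum of two squares.
Step 3: Build a representation. Group n = k² · m with k = 4 and m = 13 · 89 = 1157 (a product of primes ≡ 1 (mod 4)); a representation of m scales to one of n via (k·x)² + (k·y)² = k²(x² + y²). Each prime p ≡ 1 (mod 4) is itself a sum of two squares; find a² by testing p − a² for a perfect square:
  13: 13 − 1² = 12, 13 − 2² = 9 = 3² ⇒ 13 = 2² + 3².
  89: 89 − 1² = 88, 89 − 2² = 85, 89 − 3² = 80, 89 − 4² = 73, 89 − 5² = 64 = 8² ⇒ 89 = 5² + 8².
  Combine using the Brahmagupta–Fibonacci identity (a² + b²)(c² + d²) = (ac − bd)² + (ad + bc)² = (ac + bd)² + (ad − bc)²:
  13 · 89 = 1157: from (2² + 3²)(5² + 8²), take (2·5 − 3·8, 2·8 + 3·5) = (10 − 24, 16 + 15) = (-14, 31); dropping signs (only squares matter) gives (14, 31); check 14² + 31² = 196 + 961 = 1157 ✓.
  Scale by k = 4: (4·14, 4·31) = (56, 124).
Step 4: Order so x ≤ y and verify: 56² + 124² = 3136 + 15376 = 18512 = n. ✓

n = 18512 = 56² + 124² (one valid representation with x ≤ y).


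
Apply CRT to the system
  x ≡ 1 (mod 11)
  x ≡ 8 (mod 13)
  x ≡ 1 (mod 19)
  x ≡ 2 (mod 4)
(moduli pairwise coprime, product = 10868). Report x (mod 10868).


Product of moduli M = 11 · 13 · 19 · 4 = 10868.
Merge one congruence at a time:
  Start: x ≡ 1 (mod 11).
  Combine with x ≡ 8 (mod 13); new modulus lcm = 143.
    Write x = 1 + 11·t and substitute into x ≡ 8 (mod 13): 11·t ≡ 8 − 1 = 7 (mod 13).
    The inverse of 11 mod 13 is 6 (since 11·6 = 66 = 5·13 + 1), so t ≡ 6·7 = 42 ≡ 3 (mod 13).
    Then x = 1 + 11·3 = 34, valid modulo lcm(11, 13) = 143: x ≡ 34 (mod 143).
  Combine with x ≡ 1 (mod 19); new modulus lcm = 2717.
    Write x = 34 + 143·t and substitute into x ≡ 1 (mod 19): 143·t ≡ 1 − 34 = -33 (mod 19).
    Reduce coefficients mod 19: 10·t ≡ 5 (mod 19).
    The inverse of 10 mod 19 is 2 (since 10·2 = 20 = 1·19 + 1), so t ≡ 2·5 = 10 ≡ 10 (mod 19).
    Then x = 34 + 143·10 = 1464, valid modulo lcm(143, 19) = 2717: x ≡ 1464 (mod 2717).
  Combine with x ≡ 2 (mod 4); new modulus lcm = 10868.
    Write x = 1464 + 2717·t and substitute into x ≡ 2 (mod 4): 2717·t ≡ 2 − 1464 = -1462 (mod 4).
    Reduce coefficients mod 4: 1·t ≡ 2 (mod 4).
    So t ≡ 2 (mod 4).
    Then x = 1464 + 2717·2 = 6898, valid modulo lcm(2717, 4) = 10868: x ≡ 6898 (mod 10868).
Verify against each original: 6898 mod 11 = 1, 6898 mod 13 = 8, 6898 mod 19 = 1, 6898 mod 4 = 2.

x ≡ 6898 (mod 10868).


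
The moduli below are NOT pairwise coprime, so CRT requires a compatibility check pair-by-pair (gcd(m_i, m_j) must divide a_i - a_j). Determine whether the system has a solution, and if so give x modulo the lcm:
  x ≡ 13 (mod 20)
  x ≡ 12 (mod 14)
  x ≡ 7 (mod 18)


Moduli 20, 14, 18 are not pairwise coprime, so CRT works modulo lcm(m_i) when all pairwise compatibility conditions hold.
Pairwise compatibility: gcd(m_i, m_j) must divide a_i - a_j for every pair.
Merge one congruence at a time:
  Start: x ≡ 13 (mod 20).
  Combine with x ≡ 12 (mod 14): gcd(20, 14) = 2, and 12 - 13 = -1 is NOT divisible by 2.
    ⇒ system is inconsistent (no integer solution).

No solution (the system is inconsistent).


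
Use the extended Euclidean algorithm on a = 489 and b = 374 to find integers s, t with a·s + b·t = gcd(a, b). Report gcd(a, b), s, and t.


Euclidean algorithm on (489, 374) — divide until remainder is 0:
  489 = 1 · 374 + 115
  374 = 3 · 115 + 29
  115 = 3 · 29 + 28
  29 = 1 · 28 + 1
  28 = 28 · 1 + 0
gcd(489, 374) = 1.
Track Bezout coefficients alongside the remainders: start with r₀ = 489 = a·1 + b·0 (s = 1, t = 0) and r₁ = 374 = a·0 + b·1 (s = 0, t = 1); each new remainder r_{k+1} = r_{k-1} − q_k·r_k inherits s_{k+1} = s_{k-1} − q_k·s_k, t_{k+1} = t_{k-1} − q_k·t_k, so r_k = a·s_k + b·t_k at every step:
  q = 1: r = 115, s = 1 − 1·0 = 1, t = 0 − 1·1 = -1  (check: 489·1 + 374·(-1) = 115)
  q = 3: r = 29, s = 0 − 3·1 = -3, t = 1 − 3·(-1) = 4  (check: 489·(-3) + 374·4 = 29)
  q = 3: r = 28, s = 1 − 3·(-3) = 10, t = -1 − 3·4 = -13  (check: 489·10 + 374·(-13) = 28)
  q = 1: r = 1, s = -3 − 1·10 = -13, t = 4 − 1·(-13) = 17  (check: 489·(-13) + 374·17 = 1)
The row with r = 1 (the gcd) gives the Bezout coefficients s = -13, t = 17.
Result: 489 · (-13) + 374 · (17) = 1.

gcd(489, 374) = 1; s = -13, t = 17 (check: 489·(-13) + 374·17 = 1).


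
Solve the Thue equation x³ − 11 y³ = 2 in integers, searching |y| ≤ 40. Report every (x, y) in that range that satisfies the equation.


The equation is x³ - 11y³ = 2. For fixed y, x³ = 11·y³ + 2, so a solution requires the RHS to be a perfect cube.
Strategy: iterate y from -40 to 40, compute RHS = 11·y³ + 2, and check whether it is a (positive or negative) perfect cube.
Check small values of y:
  y = 0: RHS = 2 is not a perfect cube.
  y = 1: RHS = 13 is not a perfect cube.
  y = -1: RHS = -9 is not a perfect cube.
  y = 2: RHS = 90 is not a perfect cube.
  y = -2: RHS = -86 is not a perfect cube.
  y = 3: RHS = 299 is not a perfect cube.
  y = -3: RHS = -295 is not a perfect cube.
Continuing the search up to |y| = 40 finds no solutions either.
No (x, y) in the scanned range satisfies the equation.

No integer solutions with |y| ≤ 40.


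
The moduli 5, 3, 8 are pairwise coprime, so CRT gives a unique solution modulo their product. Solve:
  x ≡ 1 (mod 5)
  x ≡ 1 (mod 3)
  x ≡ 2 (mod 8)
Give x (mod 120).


Moduli 5, 3, 8 are pairwise coprime; by CRT there is a unique solution modulo M = 5 · 3 · 8 = 120.
Solve pairwise, accumulating the modulus:
  Start with x ≡ 1 (mod 5).
  Combine with x ≡ 1 (mod 3): since gcd(5, 3) = 1, we get a unique residue mod 15.
    Write x = 1 + 5·t and substitute into x ≡ 1 (mod 3): 5·t ≡ 1 − 1 = 0 (mod 3).
    Reduce coefficients mod 3: 2·t ≡ 0 (mod 3).
    The inverse of 2 mod 3 is 2 (since 2·2 = 4 = 1·3 + 1), so t ≡ 2·0 = 0 ≡ 0 (mod 3).
    Then x = 1 + 5·0 = 1, valid modulo lcm(5, 3) = 15: x ≡ 1 (mod 15).
  Combine with x ≡ 2 (mod 8): since gcd(15, 8) = 1, we get a unique residue mod 120.
    Write x = 1 + 15·t and substitute into x ≡ 2 (mod 8): 15·t ≡ 2 − 1 = 1 (mod 8).
    Reduce coefficients mod 8: 7·t ≡ 1 (mod 8).
    The inverse of 7 mod 8 is 7 (since 7·7 = 49 = 6·8 + 1), so t ≡ 7·1 = 7 ≡ 7 (mod 8).
    Then x = 1 + 15·7 = 106, valid modulo lcm(15, 8) = 120: x ≡ 106 (mod 120).
Verify: 106 mod 5 = 1 ✓, 106 mod 3 = 1 ✓, 106 mod 8 = 2 ✓.

x ≡ 106 (mod 120).


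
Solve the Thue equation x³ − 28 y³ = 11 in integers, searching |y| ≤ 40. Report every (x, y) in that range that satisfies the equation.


The equation is x³ - 28y³ = 11. For fixed y, x³ = 28·y³ + 11, so a solution requires the RHS to be a perfect cube.
Strategy: iterate y from -40 to 40, compute RHS = 28·y³ + 11, and check whether it is a (positive or negative) perfect cube.
Check small values of y:
  y = 0: RHS = 11 is not a perfect cube.
  y = 1: RHS = 39 is not a perfect cube.
  y = -1: RHS = -17 is not a perfect cube.
  y = 2: RHS = 235 is not a perfect cube.
  y = -2: RHS = -213 is not a perfect cube.
  y = 3: RHS = 767 is not a perfect cube.
  y = -3: RHS = -745 is not a perfect cube.
Continuing the search up to |y| = 40 finds no solutions either.
No (x, y) in the scanned range satisfies the equation.

No integer solutions with |y| ≤ 40.


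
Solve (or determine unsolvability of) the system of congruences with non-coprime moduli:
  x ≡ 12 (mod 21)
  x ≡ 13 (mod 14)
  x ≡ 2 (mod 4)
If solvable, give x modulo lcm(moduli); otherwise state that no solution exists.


Moduli 21, 14, 4 are not pairwise coprime, so CRT works modulo lcm(m_i) when all pairwise compatibility conditions hold.
Pairwise compatibility: gcd(m_i, m_j) must divide a_i - a_j for every pair.
Merge one congruence at a time:
  Start: x ≡ 12 (mod 21).
  Combine with x ≡ 13 (mod 14): gcd(21, 14) = 7, and 13 - 12 = 1 is NOT divisible by 7.
    ⇒ system is inconsistent (no integer solution).

No solution (the system is inconsistent).


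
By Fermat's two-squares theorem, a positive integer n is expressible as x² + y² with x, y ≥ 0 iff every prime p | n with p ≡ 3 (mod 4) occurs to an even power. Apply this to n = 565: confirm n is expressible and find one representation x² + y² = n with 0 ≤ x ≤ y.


Step 1: Factor n = 565 = 5 · 113.
Step 2: Check the mod-4 condition on each prime factor: 5 ≡ 1 (mod 4), exponent 1; 113 ≡ 1 (mod 4), exponent 1.
All primes ≡ 3 (mod 4) appear to even exponent (or don't appear), so by the two-squares theorem n IS expressible as a sum of two squares.
Step 3: Build a representation. Here n = 5 · 113 is a product of primes ≡ 1 (mod 4). Each prime p ≡ 1 (mod 4) is itself a sum of two squares; find a² by testing p − a² for a perfect square:
  5: 5 − 1² = 4 = 2² ⇒ 5 = 1² + 2².
  113: 113 − 1² = 112, 113 − 2² = 109, 113 − 3² = 104, 113 − 4² = 97, 113 − 5² = 88, 113 − 6² = 77, 113 − 7² = 64 = 8² ⇒ 113 = 7² + 8².
  Combine using the Brahmagupta–Fibonacci identity (a² + b²)(c² + d²) = (ac − bd)² + (ad + bc)² = (ac + bd)² + (ad − bc)²:
  5 · 113 = 565: from (1² + 2²)(7² + 8²), take (1·7 − 2·8, 1·8 + 2·7) = (7 − 16, 8 + 14) = (-9, 22); dropping signs (only squares matter) gives (9, 22); check 9² + 22² = 81 + 484 = 565 ✓.
Step 4: Order so x ≤ y and verify: 9² + 22² = 81 + 484 = 565 = n. ✓

n = 565 = 9² + 22² (one valid representation with x ≤ y).


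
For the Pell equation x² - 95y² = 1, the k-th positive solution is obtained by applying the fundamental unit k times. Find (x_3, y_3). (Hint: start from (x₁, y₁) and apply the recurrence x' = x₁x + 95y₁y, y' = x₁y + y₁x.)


Step 1: Find the fundamental solution (x₁, y₁) of x² - 95y² = 1.
  Expand √95 as a continued fraction. a₀ = ⌊√95⌋ = 9; iterate m_{k+1} = d_k·a_k − m_k, d_{k+1} = (95 − m_{k+1}²)/d_k, a_{k+1} = ⌊(a₀ + m_{k+1})/d_{k+1}⌋ (starting m₀ = 0, d₀ = 1), with convergents p_k = a_k·p_{k-1} + p_{k-2}, q_k = a_k·q_{k-1} + q_{k-2} (p₋₁ = 1, q₋₁ = 0):
  k = 0: a₀ = 9; p₀/q₀ = 9/1; p₀² − 95·q₀² = 81 − 95 = -14.
  k = 1: m = 9, d = 14, a = ⌊(9 + 9)/14⌋ = 1; p/q = (1·9 + 1)/(1·1 + 0) = 10/1; p² − 95·q² = 100 − 95 = 5.
  k = 2: m = 5, d = 5, a = ⌊(9 + 5)/5⌋ = 2; p/q = (2·10 + 9)/(2·1 + 1) = 29/3; p² − 95·q² = 841 − 855 = -14.
  k = 3: m = 5, d = 14, a = ⌊(9 + 5)/14⌋ = 1; p/q = (1·29 + 10)/(1·3 + 1) = 39/4; p² − 95·q² = 1521 − 1520 = 1.
  The first convergent with p² − 95·q² = 1 gives the fundamental solution (x₁, y₁) = (39, 4).
Step 2: Apply the recurrence (x_{n+1}, y_{n+1}) = (x₁x_n + 95y₁y_n, x₁y_n + y₁x_n) repeatedly.
  From (x_1, y_1) = (39, 4): x_2 = 39·39 + 95·4·4 = 3041; y_2 = 39·4 + 4·39 = 312.
  From (x_2, y_2) = (3041, 312): x_3 = 39·3041 + 95·4·312 = 237159; y_3 = 39·312 + 4·3041 = 24332.
Step 3: Verify x_3² - 95·y_3² = 56244391281 - 56244391280 = 1 (should be 1). ✓

(x_1, y_1) = (39, 4); (x_3, y_3) = (237159, 24332).


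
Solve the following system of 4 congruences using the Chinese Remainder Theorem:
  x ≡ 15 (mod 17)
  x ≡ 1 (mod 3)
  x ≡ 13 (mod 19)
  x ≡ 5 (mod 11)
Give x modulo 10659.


Product of moduli M = 17 · 3 · 19 · 11 = 10659.
Merge one congruence at a time:
  Start: x ≡ 15 (mod 17).
  Combine with x ≡ 1 (mod 3); new modulus lcm = 51.
    Write x = 15 + 17·t and substitute into x ≡ 1 (mod 3): 17·t ≡ 1 − 15 = -14 (mod 3).
    Reduce coefficients mod 3: 2·t ≡ 1 (mod 3).
    The inverse of 2 mod 3 is 2 (since 2·2 = 4 = 1·3 + 1), so t ≡ 2·1 = 2 ≡ 2 (mod 3).
    Then x = 15 + 17·2 = 49, valid modulo lcm(17, 3) = 51: x ≡ 49 (mod 51).
  Combine with x ≡ 13 (mod 19); new modulus lcm = 969.
    Write x = 49 + 51·t and substitute into x ≡ 13 (mod 19): 51·t ≡ 13 − 49 = -36 (mod 19).
    Reduce coefficients mod 19: 13·t ≡ 2 (mod 19).
    The inverse of 13 mod 19 is 3 (since 13·3 = 39 = 2·19 + 1), so t ≡ 3·2 = 6 ≡ 6 (mod 19).
    Then x = 49 + 51·6 = 355, valid modulo lcm(51, 19) = 969: x ≡ 355 (mod 969).
  Combine with x ≡ 5 (mod 11); new modulus lcm = 10659.
    Write x = 355 + 969·t and substitute into x ≡ 5 (mod 11): 969·t ≡ 5 − 355 = -350 (mod 11).
    Reduce coefficients mod 11: 1·t ≡ 2 (mod 11).
    So t ≡ 2 (mod 11).
    Then x = 355 + 969·2 = 2293, valid modulo lcm(969, 11) = 10659: x ≡ 2293 (mod 10659).
Verify against each original: 2293 mod 17 = 15, 2293 mod 3 = 1, 2293 mod 19 = 13, 2293 mod 11 = 5.

x ≡ 2293 (mod 10659).


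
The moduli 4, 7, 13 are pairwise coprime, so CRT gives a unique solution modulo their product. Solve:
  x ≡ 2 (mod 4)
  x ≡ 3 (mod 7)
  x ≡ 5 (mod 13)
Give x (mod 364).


Moduli 4, 7, 13 are pairwise coprime; by CRT there is a unique solution modulo M = 4 · 7 · 13 = 364.
Solve pairwise, accumulating the modulus:
  Start with x ≡ 2 (mod 4).
  Combine with x ≡ 3 (mod 7): since gcd(4, 7) = 1, we get a unique residue mod 28.
    Write x = 2 + 4·t and substitute into x ≡ 3 (mod 7): 4·t ≡ 3 − 2 = 1 (mod 7).
    The inverse of 4 mod 7 is 2 (since 4·2 = 8 = 1·7 + 1), so t ≡ 2·1 = 2 ≡ 2 (mod 7).
    Then x = 2 + 4·2 = 10, valid modulo lcm(4, 7) = 28: x ≡ 10 (mod 28).
  Combine with x ≡ 5 (mod 13): since gcd(28, 13) = 1, we get a unique residue mod 364.
    Write x = 10 + 28·t and substitute into x ≡ 5 (mod 13): 28·t ≡ 5 − 10 = -5 (mod 13).
    Reduce coefficients mod 13: 2·t ≡ 8 (mod 13).
    The inverse of 2 mod 13 is 7 (since 2·7 = 14 = 1·13 + 1), so t ≡ 7·8 = 56 ≡ 4 (mod 13).
    Then x = 10 + 28·4 = 122, valid modulo lcm(28, 13) = 364: x ≡ 122 (mod 364).
Verify: 122 mod 4 = 2 ✓, 122 mod 7 = 3 ✓, 122 mod 13 = 5 ✓.

x ≡ 122 (mod 364).


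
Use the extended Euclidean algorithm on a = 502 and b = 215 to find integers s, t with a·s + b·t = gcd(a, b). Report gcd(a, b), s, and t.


Euclidean algorithm on (502, 215) — divide until remainder is 0:
  502 = 2 · 215 + 72
  215 = 2 · 72 + 71
  72 = 1 · 71 + 1
  71 = 71 · 1 + 0
gcd(502, 215) = 1.
Track Bezout coefficients alongside the remainders: start with r₀ = 502 = a·1 + b·0 (s = 1, t = 0) and r₁ = 215 = a·0 + b·1 (s = 0, t = 1); each new remainder r_{k+1} = r_{k-1} − q_k·r_k inherits s_{k+1} = s_{k-1} − q_k·s_k, t_{k+1} = t_{k-1} − q_k·t_k, so r_k = a·s_k + b·t_k at every step:
  q = 2: r = 72, s = 1 − 2·0 = 1, t = 0 − 2·1 = -2  (check: 502·1 + 215·(-2) = 72)
  q = 2: r = 71, s = 0 − 2·1 = -2, t = 1 − 2·(-2) = 5  (check: 502·(-2) + 215·5 = 71)
  q = 1: r = 1, s = 1 − 1·(-2) = 3, t = -2 − 1·5 = -7  (check: 502·3 + 215·(-7) = 1)
The row with r = 1 (the gcd) gives the Bezout coefficients s = 3, t = -7.
Result: 502 · (3) + 215 · (-7) = 1.

gcd(502, 215) = 1; s = 3, t = -7 (check: 502·3 + 215·(-7) = 1).


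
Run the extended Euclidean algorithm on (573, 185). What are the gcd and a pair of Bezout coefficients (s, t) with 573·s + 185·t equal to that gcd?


Euclidean algorithm on (573, 185) — divide until remainder is 0:
  573 = 3 · 185 + 18
  185 = 10 · 18 + 5
  18 = 3 · 5 + 3
  5 = 1 · 3 + 2
  3 = 1 · 2 + 1
  2 = 2 · 1 + 0
gcd(573, 185) = 1.
Track Bezout coefficients alongside the remainders: start with r₀ = 573 = a·1 + b·0 (s = 1, t = 0) and r₁ = 185 = a·0 + b·1 (s = 0, t = 1); each new remainder r_{k+1} = r_{k-1} − q_k·r_k inherits s_{k+1} = s_{k-1} − q_k·s_k, t_{k+1} = t_{k-1} − q_k·t_k, so r_k = a·s_k + b·t_k at every step:
  q = 3: r = 18, s = 1 − 3·0 = 1, t = 0 − 3·1 = -3  (check: 573·1 + 185·(-3) = 18)
  q = 10: r = 5, s = 0 − 10·1 = -10, t = 1 − 10·(-3) = 31  (check: 573·(-10) + 185·31 = 5)
  q = 3: r = 3, s = 1 − 3·(-10) = 31, t = -3 − 3·31 = -96  (check: 573·31 + 185·(-96) = 3)
  q = 1: r = 2, s = -10 − 1·31 = -41, t = 31 − 1·(-96) = 127  (check: 573·(-41) + 185·127 = 2)
  q = 1: r = 1, s = 31 − 1·(-41) = 72, t = -96 − 1·127 = -223  (check: 573·72 + 185·(-223) = 1)
The row with r = 1 (the gcd) gives the Bezout coefficients s = 72, t = -223.
Result: 573 · (72) + 185 · (-223) = 1.

gcd(573, 185) = 1; s = 72, t = -223 (check: 573·72 + 185·(-223) = 1).


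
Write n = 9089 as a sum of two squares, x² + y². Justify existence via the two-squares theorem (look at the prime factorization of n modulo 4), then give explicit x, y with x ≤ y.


Step 1: Factor n = 9089 = 61 · 149.
Step 2: Check the mod-4 condition on each prime factor: 61 ≡ 1 (mod 4), exponent 1; 149 ≡ 1 (mod 4), exponent 1.
All primes ≡ 3 (mod 4) appear to even exponent (or don't appear), so by the two-squares theorem n IS expressible as a sum of two squares.
Step 3: Build a representation. Here n = 61 · 149 is a product of primes ≡ 1 (mod 4). Each prime p ≡ 1 (mod 4) is itself a sum of two squares; find a² by testing p − a² for a perfect square:
  61: 61 − 1² = 60, 61 − 2² = 57, 61 − 3² = 52, 61 − 4² = 45, 61 − 5² = 36 = 6² ⇒ 61 = 5² + 6².
  149: 149 − 1² = 148, 149 − 2² = 145, 149 − 3² = 140, 149 − 4² = 133, 149 − 5² = 124, 149 − 6² = 113, 149 − 7² = 100 = 10² ⇒ 149 = 7² + 10².
  Combine using the Brahmagupta–Fibonacci identity (a² + b²)(c² + d²) = (ac − bd)² + (ad + bc)² = (ac + bd)² + (ad − bc)²:
  61 · 149 = 9089: from (5² + 6²)(7² + 10²), take (5·7 − 6·10, 5·10 + 6·7) = (35 − 60, 50 + 42) = (-25, 92); dropping signs (only squares matter) gives (25, 92); check 25² + 92² = 625 + 8464 = 9089 ✓.
Step 4: Order so x ≤ y and verify: 25² + 92² = 625 + 8464 = 9089 = n. ✓

n = 9089 = 25² + 92² (one valid representation with x ≤ y).


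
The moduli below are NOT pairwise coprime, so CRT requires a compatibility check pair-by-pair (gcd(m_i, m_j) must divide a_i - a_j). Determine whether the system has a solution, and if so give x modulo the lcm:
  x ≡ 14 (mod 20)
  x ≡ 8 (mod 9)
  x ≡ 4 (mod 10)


Moduli 20, 9, 10 are not pairwise coprime, so CRT works modulo lcm(m_i) when all pairwise compatibility conditions hold.
Pairwise compatibility: gcd(m_i, m_j) must divide a_i - a_j for every pair.
Merge one congruence at a time:
  Start: x ≡ 14 (mod 20).
  Combine with x ≡ 8 (mod 9): gcd(20, 9) = 1; 8 - 14 = -6, which IS divisible by 1, so compatible.
    Write x = 14 + 20·t and substitute into x ≡ 8 (mod 9): 20·t ≡ 8 − 14 = -6 (mod 9).
    Reduce coefficients mod 9: 2·t ≡ 3 (mod 9).
    The inverse of 2 mod 9 is 5 (since 2·5 = 10 = 1·9 + 1), so t ≡ 5·3 = 15 ≡ 6 (mod 9).
    Then x = 14 + 20·6 = 134, valid modulo lcm(20, 9) = 180: x ≡ 134 (mod 180).
  Combine with x ≡ 4 (mod 10): gcd(180, 10) = 10; 4 - 134 = -130, which IS divisible by 10, so compatible.
    Write x = 134 + 180·t and substitute into x ≡ 4 (mod 10): 180·t ≡ 4 − 134 = -130 (mod 10).
    Divide the congruence (and modulus) by g = 10: 18·t ≡ -13 (mod 1).
    Modulo 1 every t works; take t = 0.
    Then x = 134 + 180·0 = 134, valid modulo lcm(180, 10) = 180: x ≡ 134 (mod 180).
Verify: 134 mod 20 = 14, 134 mod 9 = 8, 134 mod 10 = 4.

x ≡ 134 (mod 180).


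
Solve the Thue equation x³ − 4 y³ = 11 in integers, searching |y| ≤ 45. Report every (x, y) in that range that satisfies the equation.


The equation is x³ - 4y³ = 11. For fixed y, x³ = 4·y³ + 11, so a solution requires the RHS to be a perfect cube.
Strategy: iterate y from -45 to 45, compute RHS = 4·y³ + 11, and check whether it is a (positive or negative) perfect cube.
Check small values of y:
  y = 0: RHS = 11 is not a perfect cube.
  y = 1: RHS = 15 is not a perfect cube.
  y = -1: RHS = 7 is not a perfect cube.
  y = 2: RHS = 43 is not a perfect cube.
  y = -2: RHS = -21 is not a perfect cube.
  y = 3: RHS = 119 is not a perfect cube.
  y = -3: RHS = -97 is not a perfect cube.
Continuing the search up to |y| = 45 finds no solutions either.
No (x, y) in the scanned range satisfies the equation.

No integer solutions with |y| ≤ 45.


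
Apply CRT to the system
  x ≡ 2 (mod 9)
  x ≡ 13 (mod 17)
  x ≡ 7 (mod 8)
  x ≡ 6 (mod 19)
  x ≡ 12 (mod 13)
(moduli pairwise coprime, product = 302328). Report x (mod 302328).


Product of moduli M = 9 · 17 · 8 · 19 · 13 = 302328.
Merge one congruence at a time:
  Start: x ≡ 2 (mod 9).
  Combine with x ≡ 13 (mod 17); new modulus lcm = 153.
    Write x = 2 + 9·t and substitute into x ≡ 13 (mod 17): 9·t ≡ 13 − 2 = 11 (mod 17).
    The inverse of 9 mod 17 is 2 (since 9·2 = 18 = 1·17 + 1), so t ≡ 2·11 = 22 ≡ 5 (mod 17).
    Then x = 2 + 9·5 = 47, valid modulo lcm(9, 17) = 153: x ≡ 47 (mod 153).
  Combine with x ≡ 7 (mod 8); new modulus lcm = 1224.
    Write x = 47 + 153·t and substitute into x ≡ 7 (mod 8): 153·t ≡ 7 − 47 = -40 (mod 8).
    Reduce coefficients mod 8: 1·t ≡ 0 (mod 8).
    So t ≡ 0 (mod 8).
    Then x = 47 + 153·0 = 47, valid modulo lcm(153, 8) = 1224: x ≡ 47 (mod 1224).
  Combine with x ≡ 6 (mod 19); new modulus lcm = 23256.
    Write x = 47 + 1224·t and substitute into x ≡ 6 (mod 19): 1224·t ≡ 6 − 47 = -41 (mod 19).
    Reduce coefficients mod 19: 8·t ≡ 16 (mod 19).
    The inverse of 8 mod 19 is 12 (since 8·12 = 96 = 5·19 + 1), so t ≡ 12·16 = 192 ≡ 2 (mod 19).
    Then x = 47 + 1224·2 = 2495, valid modulo lcm(1224, 19) = 23256: x ≡ 2495 (mod 23256).
  Combine with x ≡ 12 (mod 13); new modulus lcm = 302328.
    Write x = 2495 + 23256·t and substitute into x ≡ 12 (mod 13): 23256·t ≡ 12 − 2495 = -2483 (mod 13).
    Reduce coefficients mod 13: 12·t ≡ 0 (mod 13).
    The inverse of 12 mod 13 is 12 (since 12·12 = 144 = 11·13 + 1), so t ≡ 12·0 = 0 ≡ 0 (mod 13).
    Then x = 2495 + 23256·0 = 2495, valid modulo lcm(23256, 13) = 302328: x ≡ 2495 (mod 302328).
Verify against each original: 2495 mod 9 = 2, 2495 mod 17 = 13, 2495 mod 8 = 7, 2495 mod 19 = 6, 2495 mod 13 = 12.

x ≡ 2495 (mod 302328).


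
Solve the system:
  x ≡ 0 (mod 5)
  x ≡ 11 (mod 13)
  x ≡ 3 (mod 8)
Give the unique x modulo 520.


Moduli 5, 13, 8 are pairwise coprime; by CRT there is a unique solution modulo M = 5 · 13 · 8 = 520.
Solve pairwise, accumulating the modulus:
  Start with x ≡ 0 (mod 5).
  Combine with x ≡ 11 (mod 13): since gcd(5, 13) = 1, we get a unique residue mod 65.
    Write x = 0 + 5·t and substitute into x ≡ 11 (mod 13): 5·t ≡ 11 − 0 = 11 (mod 13).
    The inverse of 5 mod 13 is 8 (since 5·8 = 40 = 3·13 + 1), so t ≡ 8·11 = 88 ≡ 10 (mod 13).
    Then x = 0 + 5·10 = 50, valid modulo lcm(5, 13) = 65: x ≡ 50 (mod 65).
  Combine with x ≡ 3 (mod 8): since gcd(65, 8) = 1, we get a unique residue mod 520.
    Write x = 50 + 65·t and substitute into x ≡ 3 (mod 8): 65·t ≡ 3 − 50 = -47 (mod 8).
    Reduce coefficients mod 8: 1·t ≡ 1 (mod 8).
    So t ≡ 1 (mod 8).
    Then x = 50 + 65·1 = 115, valid modulo lcm(65, 8) = 520: x ≡ 115 (mod 520).
Verify: 115 mod 5 = 0 ✓, 115 mod 13 = 11 ✓, 115 mod 8 = 3 ✓.

x ≡ 115 (mod 520).


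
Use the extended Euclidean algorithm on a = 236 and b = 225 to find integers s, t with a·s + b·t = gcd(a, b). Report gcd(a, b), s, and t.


Euclidean algorithm on (236, 225) — divide until remainder is 0:
  236 = 1 · 225 + 11
  225 = 20 · 11 + 5
  11 = 2 · 5 + 1
  5 = 5 · 1 + 0
gcd(236, 225) = 1.
Track Bezout coefficients alongside the remainders: start with r₀ = 236 = a·1 + b·0 (s = 1, t = 0) and r₁ = 225 = a·0 + b·1 (s = 0, t = 1); each new remainder r_{k+1} = r_{k-1} − q_k·r_k inherits s_{k+1} = s_{k-1} − q_k·s_k, t_{k+1} = t_{k-1} − q_k·t_k, so r_k = a·s_k + b·t_k at every step:
  q = 1: r = 11, s = 1 − 1·0 = 1, t = 0 − 1·1 = -1  (check: 236·1 + 225·(-1) = 11)
  q = 20: r = 5, s = 0 − 20·1 = -20, t = 1 − 20·(-1) = 21  (check: 236·(-20) + 225·21 = 5)
  q = 2: r = 1, s = 1 − 2·(-20) = 41, t = -1 − 2·21 = -43  (check: 236·41 + 225·(-43) = 1)
The row with r = 1 (the gcd) gives the Bezout coefficients s = 41, t = -43.
Result: 236 · (41) + 225 · (-43) = 1.

gcd(236, 225) = 1; s = 41, t = -43 (check: 236·41 + 225·(-43) = 1).


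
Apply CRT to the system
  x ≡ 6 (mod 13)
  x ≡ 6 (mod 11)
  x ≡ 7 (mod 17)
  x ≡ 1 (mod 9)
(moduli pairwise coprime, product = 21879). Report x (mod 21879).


Product of moduli M = 13 · 11 · 17 · 9 = 21879.
Merge one congruence at a time:
  Start: x ≡ 6 (mod 13).
  Combine with x ≡ 6 (mod 11); new modulus lcm = 143.
    Write x = 6 + 13·t and substitute into x ≡ 6 (mod 11): 13·t ≡ 6 − 6 = 0 (mod 11).
    Reduce coefficients mod 11: 2·t ≡ 0 (mod 11).
    The inverse of 2 mod 11 is 6 (since 2·6 = 12 = 1·11 + 1), so t ≡ 6·0 = 0 ≡ 0 (mod 11).
    Then x = 6 + 13·0 = 6, valid modulo lcm(13, 11) = 143: x ≡ 6 (mod 143).
  Combine with x ≡ 7 (mod 17); new modulus lcm = 2431.
    Write x = 6 + 143·t and substitute into x ≡ 7 (mod 17): 143·t ≡ 7 − 6 = 1 (mod 17).
    Reduce coefficients mod 17: 7·t ≡ 1 (mod 17).
    The inverse of 7 mod 17 is 5 (since 7·5 = 35 = 2·17 + 1), so t ≡ 5·1 = 5 ≡ 5 (mod 17).
    Then x = 6 + 143·5 = 721, valid modulo lcm(143, 17) = 2431: x ≡ 721 (mod 2431).
  Combine with x ≡ 1 (mod 9); new modulus lcm = 21879.
    Write x = 721 + 2431·t and substitute into x ≡ 1 (mod 9): 2431·t ≡ 1 − 721 = -720 (mod 9).
    Reduce coefficients mod 9: 1·t ≡ 0 (mod 9).
    So t ≡ 0 (mod 9).
    Then x = 721 + 2431·0 = 721, valid modulo lcm(2431, 9) = 21879: x ≡ 721 (mod 21879).
Verify against each original: 721 mod 13 = 6, 721 mod 11 = 6, 721 mod 17 = 7, 721 mod 9 = 1.

x ≡ 721 (mod 21879).


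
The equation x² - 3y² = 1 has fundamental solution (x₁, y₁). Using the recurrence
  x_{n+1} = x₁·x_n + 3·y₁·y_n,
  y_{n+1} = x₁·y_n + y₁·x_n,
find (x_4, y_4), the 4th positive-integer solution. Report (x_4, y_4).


Step 1: Find the fundamental solution (x₁, y₁) of x² - 3y² = 1.
  Expand √3 as a continued fraction. a₀ = ⌊√3⌋ = 1; iterate m_{k+1} = d_k·a_k − m_k, d_{k+1} = (3 − m_{k+1}²)/d_k, a_{k+1} = ⌊(a₀ + m_{k+1})/d_{k+1}⌋ (starting m₀ = 0, d₀ = 1), with convergents p_k = a_k·p_{k-1} + p_{k-2}, q_k = a_k·q_{k-1} + q_{k-2} (p₋₁ = 1, q₋₁ = 0):
  k = 0: a₀ = 1; p₀/q₀ = 1/1; p₀² − 3·q₀² = 1 − 3 = -2.
  k = 1: m = 1, d = 2, a = ⌊(1 + 1)/2⌋ = 1; p/q = (1·1 + 1)/(1·1 + 0) = 2/1; p² − 3·q² = 4 − 3 = 1.
  The first convergent with p² − 3·q² = 1 gives the fundamental solution (x₁, y₁) = (2, 1).
Step 2: Apply the recurrence (x_{n+1}, y_{n+1}) = (x₁x_n + 3y₁y_n, x₁y_n + y₁x_n) repeatedly.
  From (x_1, y_1) = (2, 1): x_2 = 2·2 + 3·1·1 = 7; y_2 = 2·1 + 1·2 = 4.
  From (x_2, y_2) = (7, 4): x_3 = 2·7 + 3·1·4 = 26; y_3 = 2·4 + 1·7 = 15.
  From (x_3, y_3) = (26, 15): x_4 = 2·26 + 3·1·15 = 97; y_4 = 2·15 + 1·26 = 56.
Step 3: Verify x_4² - 3·y_4² = 9409 - 9408 = 1 (should be 1). ✓

(x_1, y_1) = (2, 1); (x_4, y_4) = (97, 56).


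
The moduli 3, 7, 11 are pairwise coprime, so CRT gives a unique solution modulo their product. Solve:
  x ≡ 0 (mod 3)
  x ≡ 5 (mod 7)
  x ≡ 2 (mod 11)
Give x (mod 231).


Moduli 3, 7, 11 are pairwise coprime; by CRT there is a unique solution modulo M = 3 · 7 · 11 = 231.
Solve pairwise, accumulating the modulus:
  Start with x ≡ 0 (mod 3).
  Combine with x ≡ 5 (mod 7): since gcd(3, 7) = 1, we get a unique residue mod 21.
    Write x = 0 + 3·t and substitute into x ≡ 5 (mod 7): 3·t ≡ 5 − 0 = 5 (mod 7).
    The inverse of 3 mod 7 is 5 (since 3·5 = 15 = 2·7 + 1), so t ≡ 5·5 = 25 ≡ 4 (mod 7).
    Then x = 0 + 3·4 = 12, valid modulo lcm(3, 7) = 21: x ≡ 12 (mod 21).
  Combine with x ≡ 2 (mod 11): since gcd(21, 11) = 1, we get a unique residue mod 231.
    Write x = 12 + 21·t and substitute into x ≡ 2 (mod 11): 21·t ≡ 2 − 12 = -10 (mod 11).
    Reduce coefficients mod 11: 10·t ≡ 1 (mod 11).
    The inverse of 10 mod 11 is 10 (since 10·10 = 100 = 9·11 + 1), so t ≡ 10·1 = 10 ≡ 10 (mod 11).
    Then x = 12 + 21·10 = 222, valid modulo lcm(21, 11) = 231: x ≡ 222 (mod 231).
Verify: 222 mod 3 = 0 ✓, 222 mod 7 = 5 ✓, 222 mod 11 = 2 ✓.

x ≡ 222 (mod 231).


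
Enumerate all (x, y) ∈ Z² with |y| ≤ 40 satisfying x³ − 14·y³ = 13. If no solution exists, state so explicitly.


The equation is x³ - 14y³ = 13. For fixed y, x³ = 14·y³ + 13, so a solution requires the RHS to be a perfect cube.
Strategy: iterate y from -40 to 40, compute RHS = 14·y³ + 13, and check whether it is a (positive or negative) perfect cube.
Check small values of y:
  y = 0: RHS = 13 is not a perfect cube.
  y = 1: RHS = 27 = (3)³ ⇒ x = 3 works.
  y = -1: RHS = -1 = (-1)³ ⇒ x = -1 works.
  y = 2: RHS = 125 = (5)³ ⇒ x = 5 works.
  y = -2: RHS = -99 is not a perfect cube.
  y = 3: RHS = 391 is not a perfect cube.
  y = -3: RHS = -365 is not a perfect cube.
Continuing the search up to |y| = 40 finds no further solutions beyond those listed.
Collected solutions: (-1, -1), (3, 1), (5, 2).

Solutions (with |y| ≤ 40): (-1, -1), (3, 1), (5, 2).


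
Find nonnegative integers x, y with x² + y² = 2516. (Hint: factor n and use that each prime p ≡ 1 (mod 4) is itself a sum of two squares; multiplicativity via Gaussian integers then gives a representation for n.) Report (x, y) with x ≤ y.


Step 1: Factor n = 2516 = 2^2 · 17 · 37.
Step 2: Check the mod-4 condition on each prime factor: 2 = 2 (special); 17 ≡ 1 (mod 4), exponent 1; 37 ≡ 1 (mod 4), exponent 1.
All primes ≡ 3 (mod 4) appear to even exponent (or don't appear), so by the two-squares theorem n IS expressible as a sum of two squares.
Step 3: Build a representation. Group n = k² · m with k = 2 and m = 17 · 37 = 629 (a product of primes ≡ 1 (mod 4)); a representation of m scales to one of n via (k·x)² + (k·y)² = k²(x² + y²). Each prime p ≡ 1 (mod 4) is itself a sum of two squares; find a² by testing p − a² for a perfect square:
  17: 17 − 1² = 16 = 4² ⇒ 17 = 1² + 4².
  37: 37 − 1² = 36 = 6² ⇒ 37 = 1² + 6².
  Combine using the Brahmagupta–Fibonacci identity (a² + b²)(c² + d²) = (ac − bd)² + (ad + bc)² = (ac + bd)² + (ad − bc)²:
  17 · 37 = 629: from (1² + 4²)(1² + 6²), take (1·1 − 4·6, 1·6 + 4·1) = (1 − 24, 6 + 4) = (-23, 10); dropping signs (only squares matter) gives (23, 10); check 23² + 10² = 529 + 100 = 629 ✓.
  Scale by k = 2: (2·23, 2·10) = (46, 20).
Step 4: Order so x ≤ y and verify: 20² + 46² = 400 + 2116 = 2516 = n. ✓

n = 2516 = 20² + 46² (one valid representation with x ≤ y).


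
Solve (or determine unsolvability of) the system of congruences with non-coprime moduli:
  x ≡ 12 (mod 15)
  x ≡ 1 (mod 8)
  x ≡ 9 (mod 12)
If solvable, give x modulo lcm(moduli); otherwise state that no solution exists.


Moduli 15, 8, 12 are not pairwise coprime, so CRT works modulo lcm(m_i) when all pairwise compatibility conditions hold.
Pairwise compatibility: gcd(m_i, m_j) must divide a_i - a_j for every pair.
Merge one congruence at a time:
  Start: x ≡ 12 (mod 15).
  Combine with x ≡ 1 (mod 8): gcd(15, 8) = 1; 1 - 12 = -11, which IS divisible by 1, so compatible.
    Write x = 12 + 15·t and substitute into x ≡ 1 (mod 8): 15·t ≡ 1 − 12 = -11 (mod 8).
    Reduce coefficients mod 8: 7·t ≡ 5 (mod 8).
    The inverse of 7 mod 8 is 7 (since 7·7 = 49 = 6·8 + 1), so t ≡ 7·5 = 35 ≡ 3 (mod 8).
    Then x = 12 + 15·3 = 57, valid modulo lcm(15, 8) = 120: x ≡ 57 (mod 120).
  Combine with x ≡ 9 (mod 12): gcd(120, 12) = 12; 9 - 57 = -48, which IS divisible by 12, so compatible.
    Write x = 57 + 120·t and substitute into x ≡ 9 (mod 12): 120·t ≡ 9 − 57 = -48 (mod 12).
    Divide the congruence (and modulus) by g = 12: 10·t ≡ -4 (mod 1).
    Modulo 1 every t works; take t = 0.
    Then x = 57 + 120·0 = 57, valid modulo lcm(120, 12) = 120: x ≡ 57 (mod 120).
Verify: 57 mod 15 = 12, 57 mod 8 = 1, 57 mod 12 = 9.

x ≡ 57 (mod 120).


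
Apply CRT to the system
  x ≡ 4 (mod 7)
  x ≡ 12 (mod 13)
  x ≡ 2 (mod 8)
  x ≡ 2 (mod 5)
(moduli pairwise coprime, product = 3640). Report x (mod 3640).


Product of moduli M = 7 · 13 · 8 · 5 = 3640.
Merge one congruence at a time:
  Start: x ≡ 4 (mod 7).
  Combine with x ≡ 12 (mod 13); new modulus lcm = 91.
    Write x = 4 + 7·t and substitute into x ≡ 12 (mod 13): 7·t ≡ 12 − 4 = 8 (mod 13).
    The inverse of 7 mod 13 is 2 (since 7·2 = 14 = 1·13 + 1), so t ≡ 2·8 = 16 ≡ 3 (mod 13).
    Then x = 4 + 7·3 = 25, valid modulo lcm(7, 13) = 91: x ≡ 25 (mod 91).
  Combine with x ≡ 2 (mod 8); new modulus lcm = 728.
    Write x = 25 + 91·t and substitute into x ≡ 2 (mod 8): 91·t ≡ 2 − 25 = -23 (mod 8).
    Reduce coefficients mod 8: 3·t ≡ 1 (mod 8).
    The inverse of 3 mod 8 is 3 (since 3·3 = 9 = 1·8 + 1), so t ≡ 3·1 = 3 ≡ 3 (mod 8).
    Then x = 25 + 91·3 = 298, valid modulo lcm(91, 8) = 728: x ≡ 298 (mod 728).
  Combine with x ≡ 2 (mod 5); new modulus lcm = 3640.
    Write x = 298 + 728·t and substitute into x ≡ 2 (mod 5): 728·t ≡ 2 − 298 = -296 (mod 5).
    Reduce coefficients mod 5: 3·t ≡ 4 (mod 5).
    The inverse of 3 mod 5 is 2 (since 3·2 = 6 = 1·5 + 1), so t ≡ 2·4 = 8 ≡ 3 (mod 5).
    Then x = 298 + 728·3 = 2482, valid modulo lcm(728, 5) = 3640: x ≡ 2482 (mod 3640).
Verify against each original: 2482 mod 7 = 4, 2482 mod 13 = 12, 2482 mod 8 = 2, 2482 mod 5 = 2.

x ≡ 2482 (mod 3640).


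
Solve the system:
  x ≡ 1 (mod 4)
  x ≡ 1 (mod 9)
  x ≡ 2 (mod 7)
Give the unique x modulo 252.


Moduli 4, 9, 7 are pairwise coprime; by CRT there is a unique solution modulo M = 4 · 9 · 7 = 252.
Solve pairwise, accumulating the modulus:
  Start with x ≡ 1 (mod 4).
  Combine with x ≡ 1 (mod 9): since gcd(4, 9) = 1, we get a unique residue mod 36.
    Write x = 1 + 4·t and substitute into x ≡ 1 (mod 9): 4·t ≡ 1 − 1 = 0 (mod 9).
    The inverse of 4 mod 9 is 7 (since 4·7 = 28 = 3·9 + 1), so t ≡ 7·0 = 0 ≡ 0 (mod 9).
    Then x = 1 + 4·0 = 1, valid modulo lcm(4, 9) = 36: x ≡ 1 (mod 36).
  Combine with x ≡ 2 (mod 7): since gcd(36, 7) = 1, we get a unique residue mod 252.
    Write x = 1 + 36·t and substitute into x ≡ 2 (mod 7): 36·t ≡ 2 − 1 = 1 (mod 7).
    Reduce coefficients mod 7: 1·t ≡ 1 (mod 7).
    So t ≡ 1 (mod 7).
    Then x = 1 + 36·1 = 37, valid modulo lcm(36, 7) = 252: x ≡ 37 (mod 252).
Verify: 37 mod 4 = 1 ✓, 37 mod 9 = 1 ✓, 37 mod 7 = 2 ✓.

x ≡ 37 (mod 252).


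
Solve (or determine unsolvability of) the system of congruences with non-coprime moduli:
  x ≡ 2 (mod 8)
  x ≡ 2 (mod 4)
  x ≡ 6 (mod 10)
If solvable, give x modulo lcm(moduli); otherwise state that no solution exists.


Moduli 8, 4, 10 are not pairwise coprime, so CRT works modulo lcm(m_i) when all pairwise compatibility conditions hold.
Pairwise compatibility: gcd(m_i, m_j) must divide a_i - a_j for every pair.
Merge one congruence at a time:
  Start: x ≡ 2 (mod 8).
  Combine with x ≡ 2 (mod 4): gcd(8, 4) = 4; 2 - 2 = 0, which IS divisible by 4, so compatible.
    Write x = 2 + 8·t and substitute into x ≡ 2 (mod 4): 8·t ≡ 2 − 2 = 0 (mod 4).
    Divide the congruence (and modulus) by g = 4: 2·t ≡ 0 (mod 1).
    Modulo 1 every t works; take t = 0.
    Then x = 2 + 8·0 = 2, valid modulo lcm(8, 4) = 8: x ≡ 2 (mod 8).
  Combine with x ≡ 6 (mod 10): gcd(8, 10) = 2; 6 - 2 = 4, which IS divisible by 2, so compatible.
    Write x = 2 + 8·t and substitute into x ≡ 6 (mod 10): 8·t ≡ 6 − 2 = 4 (mod 10).
    Divide the congruence (and modulus) by g = 2: 4·t ≡ 2 (mod 5).
    The inverse of 4 mod 5 is 4 (since 4·4 = 16 = 3·5 + 1), so t ≡ 4·2 = 8 ≡ 3 (mod 5).
    Then x = 2 + 8·3 = 26, valid modulo lcm(8, 10) = 40: x ≡ 26 (mod 40).
Verify: 26 mod 8 = 2, 26 mod 4 = 2, 26 mod 10 = 6.

x ≡ 26 (mod 40).


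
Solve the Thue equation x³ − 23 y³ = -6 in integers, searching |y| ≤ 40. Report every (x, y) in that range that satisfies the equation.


The equation is x³ - 23y³ = -6. For fixed y, x³ = 23·y³ − 6, so a solution requires the RHS to be a perfect cube.
Strategy: iterate y from -40 to 40, compute RHS = 23·y³ − 6, and check whether it is a (positive or negative) perfect cube.
Check small values of y:
  y = 0: RHS = -6 is not a perfect cube.
  y = 1: RHS = 17 is not a perfect cube.
  y = -1: RHS = -29 is not a perfect cube.
  y = 2: RHS = 178 is not a perfect cube.
  y = -2: RHS = -190 is not a perfect cube.
  y = 3: RHS = 615 is not a perfect cube.
  y = -3: RHS = -627 is not a perfect cube.
Continuing the search up to |y| = 40 finds no solutions either.
No (x, y) in the scanned range satisfies the equation.

No integer solutions with |y| ≤ 40.


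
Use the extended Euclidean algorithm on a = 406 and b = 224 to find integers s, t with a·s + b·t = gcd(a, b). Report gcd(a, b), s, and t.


Euclidean algorithm on (406, 224) — divide until remainder is 0:
  406 = 1 · 224 + 182
  224 = 1 · 182 + 42
  182 = 4 · 42 + 14
  42 = 3 · 14 + 0
gcd(406, 224) = 14.
Track Bezout coefficients alongside the remainders: start with r₀ = 406 = a·1 + b·0 (s = 1, t = 0) and r₁ = 224 = a·0 + b·1 (s = 0, t = 1); each new remainder r_{k+1} = r_{k-1} − q_k·r_k inherits s_{k+1} = s_{k-1} − q_k·s_k, t_{k+1} = t_{k-1} − q_k·t_k, so r_k = a·s_k + b·t_k at every step:
  q = 1: r = 182, s = 1 − 1·0 = 1, t = 0 − 1·1 = -1  (check: 406·1 + 224·(-1) = 182)
  q = 1: r = 42, s = 0 − 1·1 = -1, t = 1 − 1·(-1) = 2  (check: 406·(-1) + 224·2 = 42)
  q = 4: r = 14, s = 1 − 4·(-1) = 5, t = -1 − 4·2 = -9  (check: 406·5 + 224·(-9) = 14)
The row with r = 14 (the gcd) gives the Bezout coefficients s = 5, t = -9.
Result: 406 · (5) + 224 · (-9) = 14.

gcd(406, 224) = 14; s = 5, t = -9 (check: 406·5 + 224·(-9) = 14).


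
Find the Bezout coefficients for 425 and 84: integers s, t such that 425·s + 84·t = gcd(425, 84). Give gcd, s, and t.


Euclidean algorithm on (425, 84) — divide until remainder is 0:
  425 = 5 · 84 + 5
  84 = 16 · 5 + 4
  5 = 1 · 4 + 1
  4 = 4 · 1 + 0
gcd(425, 84) = 1.
Track Bezout coefficients alongside the remainders: start with r₀ = 425 = a·1 + b·0 (s = 1, t = 0) and r₁ = 84 = a·0 + b·1 (s = 0, t = 1); each new remainder r_{k+1} = r_{k-1} − q_k·r_k inherits s_{k+1} = s_{k-1} − q_k·s_k, t_{k+1} = t_{k-1} − q_k·t_k, so r_k = a·s_k + b·t_k at every step:
  q = 5: r = 5, s = 1 − 5·0 = 1, t = 0 − 5·1 = -5  (check: 425·1 + 84·(-5) = 5)
  q = 16: r = 4, s = 0 − 16·1 = -16, t = 1 − 16·(-5) = 81  (check: 425·(-16) + 84·81 = 4)
  q = 1: r = 1, s = 1 − 1·(-16) = 17, t = -5 − 1·81 = -86  (check: 425·17 + 84·(-86) = 1)
The row with r = 1 (the gcd) gives the Bezout coefficients s = 17, t = -86.
Result: 425 · (17) + 84 · (-86) = 1.

gcd(425, 84) = 1; s = 17, t = -86 (check: 425·17 + 84·(-86) = 1).
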